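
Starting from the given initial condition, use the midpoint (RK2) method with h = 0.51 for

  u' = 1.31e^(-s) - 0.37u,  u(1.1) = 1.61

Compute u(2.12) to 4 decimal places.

1.3231

Midpoint: k1 = f(s_n, u_n); k2 = f(s_n + h/2, u_n + (h/2)·k1); u_{n+1} = u_n + h·k2.
s=1.100000, u=1.610000:
  k1 = f(1.100000, 1.610000) = -0.159639
  k2 = f(1.355000, 1.569292) = -0.242727
  u ← 1.610000 + 0.51·(-0.242727) = 1.486209
s=1.610000, u=1.486209:
  k1 = f(1.610000, 1.486209) = -0.288045
  k2 = f(1.865000, 1.412758) = -0.319806
  u ← 1.486209 + 0.51·(-0.319806) = 1.323108
u(2.12) ≈ 1.3231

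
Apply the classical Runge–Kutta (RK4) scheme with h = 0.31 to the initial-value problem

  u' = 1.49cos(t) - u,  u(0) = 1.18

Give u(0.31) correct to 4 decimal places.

RK4: k1 = f(t_n, u_n); k2 = f(t_n + h/2, u_n + (h/2)·k1); k3 = f(t_n + h/2, u_n + (h/2)·k2); k4 = f(t_n + h, u_n + h·k3); u_{n+1} = u_n + (h/6)·(k1 + 2k2 + 2k3 + k4).
t=0.000000, u=1.180000:
  k1 = f(0.000000, 1.180000) = 0.310000
  k2 = f(0.155000, 1.228050) = 0.244087
  k3 = f(0.155000, 1.217834) = 0.254304
  k4 = f(0.310000, 1.258834) = 0.160143
  u ← 1.180000 + (0.31/6)·(k1 + 2k2 + 2k3 + k4) = 1.255791
u(0.31) ≈ 1.2558

1.2558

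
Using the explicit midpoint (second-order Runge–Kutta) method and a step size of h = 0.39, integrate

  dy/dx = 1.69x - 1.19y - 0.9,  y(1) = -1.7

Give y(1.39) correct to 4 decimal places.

-0.7290

Midpoint: k1 = f(x_n, y_n); k2 = f(x_n + h/2, y_n + (h/2)·k1); y_{n+1} = y_n + h·k2.
x=1.000000, y=-1.700000:
  k1 = f(1.000000, -1.700000) = 2.813000
  k2 = f(1.195000, -1.151465) = 2.489793
  y ← -1.700000 + 0.39·2.489793 = -0.728981
y(1.39) ≈ -0.7290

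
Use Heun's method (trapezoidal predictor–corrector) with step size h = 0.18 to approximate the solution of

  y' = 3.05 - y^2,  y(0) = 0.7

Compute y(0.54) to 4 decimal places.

1.5099

Heun: k1 = f(s_n, y_n); k2 = f(s_n + h, y_n + h·k1); y_{n+1} = y_n + (h/2)·(k1 + k2).
s=0.000000, y=0.700000:
  k1 = f(0.000000, 0.700000) = 2.560000
  k2 = f(0.180000, 1.160800) = 1.702543
  y ← 0.700000 + (0.18/2)·(2.560000 + 1.702543) = 1.083629
s=0.180000, y=1.083629:
  k1 = f(0.180000, 1.083629) = 1.875748
  k2 = f(0.360000, 1.421264) = 1.030010
  y ← 1.083629 + (0.18/2)·(1.875748 + 1.030010) = 1.345147
s=0.360000, y=1.345147:
  k1 = f(0.360000, 1.345147) = 1.240579
  k2 = f(0.540000, 1.568451) = 0.589960
  y ← 1.345147 + (0.18/2)·(1.240579 + 0.589960) = 1.509896
y(0.54) ≈ 1.5099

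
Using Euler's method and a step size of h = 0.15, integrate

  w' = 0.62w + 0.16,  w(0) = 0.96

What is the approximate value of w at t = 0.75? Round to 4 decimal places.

Euler: w_{n+1} = w_n + h·f(t_n, w_n).
t=0.000000, w=0.960000: f=0.755200 → w ← 0.960000 + 0.15·0.755200 = 1.073280
t=0.150000, w=1.073280: f=0.825434 → w ← 1.073280 + 0.15·0.825434 = 1.197095
t=0.300000, w=1.197095: f=0.902199 → w ← 1.197095 + 0.15·0.902199 = 1.332425
t=0.450000, w=1.332425: f=0.986103 → w ← 1.332425 + 0.15·0.986103 = 1.480340
t=0.600000, w=1.480340: f=1.077811 → w ← 1.480340 + 0.15·1.077811 = 1.642012
w(0.75) ≈ 1.6420

1.6420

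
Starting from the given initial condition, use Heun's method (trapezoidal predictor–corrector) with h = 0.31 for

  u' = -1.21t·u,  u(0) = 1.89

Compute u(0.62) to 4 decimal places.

Heun: k1 = f(t_n, u_n); k2 = f(t_n + h, u_n + h·k1); u_{n+1} = u_n + (h/2)·(k1 + k2).
t=0.000000, u=1.890000:
  k1 = f(0.000000, 1.890000) = 0.000000
  k2 = f(0.310000, 1.890000) = -0.708939
  u ← 1.890000 + (0.31/2)·(0.000000 + (-0.708939)) = 1.780114
t=0.310000, u=1.780114:
  k1 = f(0.310000, 1.780114) = -0.667721
  k2 = f(0.620000, 1.573121) = -1.180155
  u ← 1.780114 + (0.31/2)·(-0.667721 + (-1.180155)) = 1.493694
u(0.62) ≈ 1.4937

1.4937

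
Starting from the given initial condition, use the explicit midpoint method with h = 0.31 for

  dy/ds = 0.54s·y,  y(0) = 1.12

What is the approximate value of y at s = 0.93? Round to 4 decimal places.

1.4102

Midpoint: k1 = f(s_n, y_n); k2 = f(s_n + h/2, y_n + (h/2)·k1); y_{n+1} = y_n + h·k2.
s=0.000000, y=1.120000:
  k1 = f(0.000000, 1.120000) = 0.000000
  k2 = f(0.155000, 1.120000) = 0.093744
  y ← 1.120000 + 0.31·0.093744 = 1.149061
s=0.310000, y=1.149061:
  k1 = f(0.310000, 1.149061) = 0.192353
  k2 = f(0.465000, 1.178875) = 0.296016
  y ← 1.149061 + 0.31·0.296016 = 1.240825
s=0.620000, y=1.240825:
  k1 = f(0.620000, 1.240825) = 0.415428
  k2 = f(0.775000, 1.305217) = 0.546233
  y ← 1.240825 + 0.31·0.546233 = 1.410158
y(0.93) ≈ 1.4102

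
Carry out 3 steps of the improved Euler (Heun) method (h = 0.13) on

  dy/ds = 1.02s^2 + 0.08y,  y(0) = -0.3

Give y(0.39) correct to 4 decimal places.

-0.2881

Heun: k1 = f(s_n, y_n); k2 = f(s_n + h, y_n + h·k1); y_{n+1} = y_n + (h/2)·(k1 + k2).
s=0.000000, y=-0.300000:
  k1 = f(0.000000, -0.300000) = -0.024000
  k2 = f(0.130000, -0.303120) = -0.007012
  y ← -0.300000 + (0.13/2)·(-0.024000 + (-0.007012)) = -0.302016
s=0.130000, y=-0.302016:
  k1 = f(0.130000, -0.302016) = -0.006923
  k2 = f(0.260000, -0.302916) = 0.044719
  y ← -0.302016 + (0.13/2)·(-0.006923 + 0.044719) = -0.299559
s=0.260000, y=-0.299559:
  k1 = f(0.260000, -0.299559) = 0.044987
  k2 = f(0.390000, -0.293711) = 0.131645
  y ← -0.299559 + (0.13/2)·(0.044987 + 0.131645) = -0.288078
y(0.39) ≈ -0.2881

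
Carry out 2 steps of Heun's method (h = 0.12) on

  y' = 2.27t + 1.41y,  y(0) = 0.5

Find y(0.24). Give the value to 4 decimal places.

Heun: k1 = f(t_n, y_n); k2 = f(t_n + h, y_n + h·k1); y_{n+1} = y_n + (h/2)·(k1 + k2).
t=0.000000, y=0.500000:
  k1 = f(0.000000, 0.500000) = 0.705000
  k2 = f(0.120000, 0.584600) = 1.096686
  y ← 0.500000 + (0.12/2)·(0.705000 + 1.096686) = 0.608101
t=0.120000, y=0.608101:
  k1 = f(0.120000, 0.608101) = 1.129823
  k2 = f(0.240000, 0.743680) = 1.593389
  y ← 0.608101 + (0.12/2)·(1.129823 + 1.593389) = 0.771494
y(0.24) ≈ 0.7715

0.7715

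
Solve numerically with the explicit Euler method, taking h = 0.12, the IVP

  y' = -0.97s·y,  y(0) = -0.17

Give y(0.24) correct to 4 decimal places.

Euler: y_{n+1} = y_n + h·f(s_n, y_n).
s=0.000000, y=-0.170000: f=0.000000 → y ← -0.170000 + 0.12·0.000000 = -0.170000
s=0.120000, y=-0.170000: f=0.019788 → y ← -0.170000 + 0.12·0.019788 = -0.167625
y(0.24) ≈ -0.1676

-0.1676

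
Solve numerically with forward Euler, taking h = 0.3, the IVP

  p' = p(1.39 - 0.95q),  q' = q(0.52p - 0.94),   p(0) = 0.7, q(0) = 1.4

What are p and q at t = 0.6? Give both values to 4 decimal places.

Euler on (p,q): p_{n+1} = p_n + h·p', q_{n+1} = q_n + h·q'.
0.000000: (0.700000, 1.400000); f=(0.042000, -0.806400) → (0.712600, 1.158080)
0.300000: (0.712600, 1.158080); f=(0.206529, -0.659466) → (0.774559, 0.960240)
(p(0.6), q(0.6)) ≈ (0.7746, 0.9602)

0.7746, 0.9602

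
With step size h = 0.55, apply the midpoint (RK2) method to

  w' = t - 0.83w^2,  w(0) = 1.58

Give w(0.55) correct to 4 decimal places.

1.2654

Midpoint: k1 = f(t_n, w_n); k2 = f(t_n + h/2, w_n + (h/2)·k1); w_{n+1} = w_n + h·k2.
t=0.000000, w=1.580000:
  k1 = f(0.000000, 1.580000) = -2.072012
  k2 = f(0.275000, 1.010197) = -0.572013
  w ← 1.580000 + 0.55·(-0.572013) = 1.265393
w(0.55) ≈ 1.2654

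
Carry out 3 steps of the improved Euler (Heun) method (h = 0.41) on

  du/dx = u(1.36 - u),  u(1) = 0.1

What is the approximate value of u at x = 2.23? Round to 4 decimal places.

Heun: k1 = f(x_n, u_n); k2 = f(x_n + h, u_n + h·k1); u_{n+1} = u_n + (h/2)·(k1 + k2).
x=1.000000, u=0.100000:
  k1 = f(1.000000, 0.100000) = 0.126000
  k2 = f(1.410000, 0.151660) = 0.183257
  u ← 0.100000 + (0.41/2)·(0.126000 + 0.183257) = 0.163398
x=1.410000, u=0.163398:
  k1 = f(1.410000, 0.163398) = 0.195522
  k2 = f(1.820000, 0.243562) = 0.271922
  u ← 0.163398 + (0.41/2)·(0.195522 + 0.271922) = 0.259224
x=1.820000, u=0.259224:
  k1 = f(1.820000, 0.259224) = 0.285347
  k2 = f(2.230000, 0.376216) = 0.370115
  u ← 0.259224 + (0.41/2)·(0.285347 + 0.370115) = 0.393593
u(2.23) ≈ 0.3936

0.3936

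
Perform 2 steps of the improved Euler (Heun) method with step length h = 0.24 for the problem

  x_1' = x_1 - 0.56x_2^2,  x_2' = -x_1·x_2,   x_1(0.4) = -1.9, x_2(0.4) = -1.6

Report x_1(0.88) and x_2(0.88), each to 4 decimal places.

-5.8742, -6.3291

Heun on (x_1,x_2): k1 = f(t_n, state_n); k2 = f(t_n + h, state_n + h·k1); state_{n+1} = state_n + (h/2)·(k1 + k2).
0.400000: (-1.900000, -1.600000)
  k1 = (-3.333600, -3.040000)
  predictor → (-2.700064, -2.329600)
  k2 = (-5.739204, -6.290069)
  → (-2.988737, -2.719608)
0.640000: (-2.988737, -2.719608)
  k1 = (-7.130647, -8.128193)
  predictor → (-4.700092, -4.670375)
  k2 = (-16.915035, -21.951189)
  → (-5.874218, -6.329134)
(x_1(0.88), x_2(0.88)) ≈ (-5.8742, -6.3291)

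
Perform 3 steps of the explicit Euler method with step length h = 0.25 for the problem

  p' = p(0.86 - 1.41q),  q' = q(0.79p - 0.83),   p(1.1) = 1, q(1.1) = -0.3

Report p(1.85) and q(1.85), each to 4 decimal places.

Euler on (p,q): p_{n+1} = p_n + h·p', q_{n+1} = q_n + h·q'.
1.100000: (1.000000, -0.300000); f=(1.283000, 0.012000) → (1.320750, -0.297000)
1.350000: (1.320750, -0.297000); f=(1.688935, -0.063378) → (1.742984, -0.312844)
1.600000: (1.742984, -0.312844); f=(2.267815, -0.171113) → (2.309938, -0.355623)
(p(1.85), q(1.85)) ≈ (2.3099, -0.3556)

2.3099, -0.3556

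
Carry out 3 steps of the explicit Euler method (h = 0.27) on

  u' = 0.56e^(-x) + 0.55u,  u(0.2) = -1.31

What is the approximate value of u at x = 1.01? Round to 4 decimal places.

Euler: u_{n+1} = u_n + h·f(x_n, u_n).
x=0.200000, u=-1.310000: f=-0.262011 → u ← -1.310000 + 0.27·(-0.262011) = -1.380743
x=0.470000, u=-1.380743: f=-0.409407 → u ← -1.380743 + 0.27·(-0.409407) = -1.491283
x=0.740000, u=-1.491283: f=-0.553022 → u ← -1.491283 + 0.27·(-0.553022) = -1.640599
u(1.01) ≈ -1.6406

-1.6406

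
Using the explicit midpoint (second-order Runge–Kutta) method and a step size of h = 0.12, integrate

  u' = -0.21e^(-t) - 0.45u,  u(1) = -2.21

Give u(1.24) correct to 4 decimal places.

-1.9994

Midpoint: k1 = f(t_n, u_n); k2 = f(t_n + h/2, u_n + (h/2)·k1); u_{n+1} = u_n + h·k2.
t=1.000000, u=-2.210000:
  k1 = f(1.000000, -2.210000) = 0.917245
  k2 = f(1.060000, -2.154965) = 0.896979
  u ← -2.210000 + 0.12·0.896979 = -2.102363
t=1.120000, u=-2.102363:
  k1 = f(1.120000, -2.102363) = 0.877544
  k2 = f(1.180000, -2.049710) = 0.857841
  u ← -2.102363 + 0.12·0.857841 = -1.999422
u(1.24) ≈ -1.9994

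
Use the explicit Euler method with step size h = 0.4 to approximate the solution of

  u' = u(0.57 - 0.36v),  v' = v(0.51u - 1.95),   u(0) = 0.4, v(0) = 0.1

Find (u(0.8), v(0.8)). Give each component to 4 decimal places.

Euler on (u,v): u_{n+1} = u_n + h·u', v_{n+1} = v_n + h·v'.
0.000000: (0.400000, 0.100000); f=(0.213600, -0.174600) → (0.485440, 0.030160)
0.400000: (0.485440, 0.030160); f=(0.271430, -0.051345) → (0.594012, 0.009622)
(u(0.8), v(0.8)) ≈ (0.5940, 0.0096)

0.5940, 0.0096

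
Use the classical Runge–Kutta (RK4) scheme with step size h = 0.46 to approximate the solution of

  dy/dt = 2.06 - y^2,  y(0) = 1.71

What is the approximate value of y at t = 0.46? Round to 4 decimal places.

RK4: k1 = f(t_n, y_n); k2 = f(t_n + h/2, y_n + (h/2)·k1); k3 = f(t_n + h/2, y_n + (h/2)·k2); k4 = f(t_n + h, y_n + h·k3); y_{n+1} = y_n + (h/6)·(k1 + 2k2 + 2k3 + k4).
t=0.000000, y=1.710000:
  k1 = f(0.000000, 1.710000) = -0.864100
  k2 = f(0.230000, 1.511257) = -0.223898
  k3 = f(0.230000, 1.658504) = -0.690634
  k4 = f(0.460000, 1.392308) = 0.121477
  y ← 1.710000 + (0.46/6)·(k1 + 2k2 + 2k3 + k4) = 1.512837
y(0.46) ≈ 1.5128

1.5128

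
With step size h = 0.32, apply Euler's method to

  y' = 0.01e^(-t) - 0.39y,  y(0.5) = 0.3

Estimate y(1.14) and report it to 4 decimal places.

0.2329

Euler: y_{n+1} = y_n + h·f(t_n, y_n).
t=0.500000, y=0.300000: f=-0.110935 → y ← 0.300000 + 0.32·(-0.110935) = 0.264501
t=0.820000, y=0.264501: f=-0.098751 → y ← 0.264501 + 0.32·(-0.098751) = 0.232901
y(1.14) ≈ 0.2329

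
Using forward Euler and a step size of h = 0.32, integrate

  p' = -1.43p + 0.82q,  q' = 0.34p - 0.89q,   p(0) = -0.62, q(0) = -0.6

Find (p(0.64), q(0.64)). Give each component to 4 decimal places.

Euler on (p,q): p_{n+1} = p_n + h·p', q_{n+1} = q_n + h·q'.
0.000000: (-0.620000, -0.600000); f=(0.394600, 0.323200) → (-0.493728, -0.496576)
0.320000: (-0.493728, -0.496576); f=(0.298839, 0.274085) → (-0.398100, -0.408869)
(p(0.64), q(0.64)) ≈ (-0.3981, -0.4089)

-0.3981, -0.4089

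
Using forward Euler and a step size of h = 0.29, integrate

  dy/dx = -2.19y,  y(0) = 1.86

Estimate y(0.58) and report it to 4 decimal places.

Euler: y_{n+1} = y_n + h·f(x_n, y_n).
x=0.000000, y=1.860000: f=-4.073400 → y ← 1.860000 + 0.29·(-4.073400) = 0.678714
x=0.290000, y=0.678714: f=-1.486384 → y ← 0.678714 + 0.29·(-1.486384) = 0.247663
y(0.58) ≈ 0.2477

0.2477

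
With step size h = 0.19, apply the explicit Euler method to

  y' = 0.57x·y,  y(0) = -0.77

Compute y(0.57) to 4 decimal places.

Euler: y_{n+1} = y_n + h·f(x_n, y_n).
x=0.000000, y=-0.770000: f=0.000000 → y ← -0.770000 + 0.19·0.000000 = -0.770000
x=0.190000, y=-0.770000: f=-0.083391 → y ← -0.770000 + 0.19·(-0.083391) = -0.785844
x=0.380000, y=-0.785844: f=-0.170214 → y ← -0.785844 + 0.19·(-0.170214) = -0.818185
y(0.57) ≈ -0.8182

-0.8182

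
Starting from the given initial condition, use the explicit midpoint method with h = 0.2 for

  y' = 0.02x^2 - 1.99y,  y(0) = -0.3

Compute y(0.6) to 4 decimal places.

-0.0937

Midpoint: k1 = f(x_n, y_n); k2 = f(x_n + h/2, y_n + (h/2)·k1); y_{n+1} = y_n + h·k2.
x=0.000000, y=-0.300000:
  k1 = f(0.000000, -0.300000) = 0.597000
  k2 = f(0.100000, -0.240300) = 0.478397
  y ← -0.300000 + 0.2·0.478397 = -0.204321
x=0.200000, y=-0.204321:
  k1 = f(0.200000, -0.204321) = 0.407398
  k2 = f(0.300000, -0.163581) = 0.327326
  y ← -0.204321 + 0.2·0.327326 = -0.138855
x=0.400000, y=-0.138855:
  k1 = f(0.400000, -0.138855) = 0.279522
  k2 = f(0.500000, -0.110903) = 0.225697
  y ← -0.138855 + 0.2·0.225697 = -0.093716
y(0.6) ≈ -0.0937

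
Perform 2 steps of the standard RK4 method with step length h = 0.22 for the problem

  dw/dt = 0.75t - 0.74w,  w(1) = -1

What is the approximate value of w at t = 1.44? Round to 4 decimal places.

-0.3751

RK4: k1 = f(t_n, w_n); k2 = f(t_n + h/2, w_n + (h/2)·k1); k3 = f(t_n + h/2, w_n + (h/2)·k2); k4 = f(t_n + h, w_n + h·k3); w_{n+1} = w_n + (h/6)·(k1 + 2k2 + 2k3 + k4).
t=1.000000, w=-1.000000:
  k1 = f(1.000000, -1.000000) = 1.490000
  k2 = f(1.110000, -0.836100) = 1.451214
  k3 = f(1.110000, -0.840366) = 1.454371
  k4 = f(1.220000, -0.680038) = 1.418228
  w ← -1.000000 + (0.22/6)·(k1 + 2k2 + 2k3 + k4) = -0.680289
t=1.220000, w=-0.680289:
  k1 = f(1.220000, -0.680289) = 1.418414
  k2 = f(1.330000, -0.524263) = 1.385455
  k3 = f(1.330000, -0.527889) = 1.388138
  k4 = f(1.440000, -0.374898) = 1.357425
  w ← -0.680289 + (0.22/6)·(k1 + 2k2 + 2k3 + k4) = -0.375111
w(1.44) ≈ -0.3751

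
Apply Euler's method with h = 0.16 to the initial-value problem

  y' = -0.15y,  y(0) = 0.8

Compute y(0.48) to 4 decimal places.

Euler: y_{n+1} = y_n + h·f(t_n, y_n).
t=0.000000, y=0.800000: f=-0.120000 → y ← 0.800000 + 0.16·(-0.120000) = 0.780800
t=0.160000, y=0.780800: f=-0.117120 → y ← 0.780800 + 0.16·(-0.117120) = 0.762061
t=0.320000, y=0.762061: f=-0.114309 → y ← 0.762061 + 0.16·(-0.114309) = 0.743771
y(0.48) ≈ 0.7438

0.7438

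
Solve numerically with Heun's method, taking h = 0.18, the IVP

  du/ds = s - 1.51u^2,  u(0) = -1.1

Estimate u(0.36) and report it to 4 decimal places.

Heun: k1 = f(s_n, u_n); k2 = f(s_n + h, u_n + h·k1); u_{n+1} = u_n + (h/2)·(k1 + k2).
s=0.000000, u=-1.100000:
  k1 = f(0.000000, -1.100000) = -1.827100
  k2 = f(0.180000, -1.428878) = -2.902955
  u ← -1.100000 + (0.18/2)·(-1.827100 + (-2.902955)) = -1.525705
s=0.180000, u=-1.525705:
  k1 = f(0.180000, -1.525705) = -3.334941
  k2 = f(0.360000, -2.125994) = -6.464977
  u ← -1.525705 + (0.18/2)·(-3.334941 + (-6.464977)) = -2.407698
u(0.36) ≈ -2.4077

-2.4077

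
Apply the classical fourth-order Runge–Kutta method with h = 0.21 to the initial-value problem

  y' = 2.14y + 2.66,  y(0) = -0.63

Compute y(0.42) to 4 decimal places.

0.2626

RK4: k1 = f(t_n, y_n); k2 = f(t_n + h/2, y_n + (h/2)·k1); k3 = f(t_n + h/2, y_n + (h/2)·k2); k4 = f(t_n + h, y_n + h·k3); y_{n+1} = y_n + (h/6)·(k1 + 2k2 + 2k3 + k4).
t=0.000000, y=-0.630000:
  k1 = f(0.000000, -0.630000) = 1.311800
  k2 = f(0.105000, -0.492261) = 1.606561
  k3 = f(0.105000, -0.461311) = 1.672794
  k4 = f(0.210000, -0.278713) = 2.063554
  y ← -0.630000 + (0.21/6)·(k1 + 2k2 + 2k3 + k4) = -0.282308
t=0.210000, y=-0.282308:
  k1 = f(0.210000, -0.282308) = 2.055862
  k2 = f(0.315000, -0.066442) = 2.517814
  k3 = f(0.315000, -0.017937) = 2.621614
  k4 = f(0.420000, 0.268231) = 3.234015
  y ← -0.282308 + (0.21/6)·(k1 + 2k2 + 2k3 + k4) = 0.262598
y(0.42) ≈ 0.2626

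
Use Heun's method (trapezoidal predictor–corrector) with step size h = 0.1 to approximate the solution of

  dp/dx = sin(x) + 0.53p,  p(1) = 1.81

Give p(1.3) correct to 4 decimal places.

2.4164

Heun: k1 = f(x_n, p_n); k2 = f(x_n + h, p_n + h·k1); p_{n+1} = p_n + (h/2)·(k1 + k2).
x=1.000000, p=1.810000:
  k1 = f(1.000000, 1.810000) = 1.800771
  k2 = f(1.100000, 1.990077) = 1.945948
  p ← 1.810000 + (0.1/2)·(1.800771 + 1.945948) = 1.997336
x=1.100000, p=1.997336:
  k1 = f(1.100000, 1.997336) = 1.949795
  k2 = f(1.200000, 2.192316) = 2.093966
  p ← 1.997336 + (0.1/2)·(1.949795 + 2.093966) = 2.199524
x=1.200000, p=2.199524:
  k1 = f(1.200000, 2.199524) = 2.097787
  k2 = f(1.300000, 2.409303) = 2.240489
  p ← 2.199524 + (0.1/2)·(2.097787 + 2.240489) = 2.416438
p(1.3) ≈ 2.4164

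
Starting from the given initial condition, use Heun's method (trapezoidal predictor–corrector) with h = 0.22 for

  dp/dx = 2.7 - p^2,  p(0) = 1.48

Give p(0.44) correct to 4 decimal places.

Heun: k1 = f(x_n, p_n); k2 = f(x_n + h, p_n + h·k1); p_{n+1} = p_n + (h/2)·(k1 + k2).
x=0.000000, p=1.480000:
  k1 = f(0.000000, 1.480000) = 0.509600
  k2 = f(0.220000, 1.592112) = 0.165179
  p ← 1.480000 + (0.22/2)·(0.509600 + 0.165179) = 1.554226
x=0.220000, p=1.554226:
  k1 = f(0.220000, 1.554226) = 0.284382
  k2 = f(0.440000, 1.616790) = 0.085991
  p ← 1.554226 + (0.22/2)·(0.284382 + 0.085991) = 1.594967
p(0.44) ≈ 1.5950

1.5950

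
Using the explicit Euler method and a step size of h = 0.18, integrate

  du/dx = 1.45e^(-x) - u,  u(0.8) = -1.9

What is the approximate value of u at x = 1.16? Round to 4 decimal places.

Euler: u_{n+1} = u_n + h·f(x_n, u_n).
x=0.800000, u=-1.900000: f=2.551527 → u ← -1.900000 + 0.18·2.551527 = -1.440725
x=0.980000, u=-1.440725: f=1.984926 → u ← -1.440725 + 0.18·1.984926 = -1.083438
u(1.16) ≈ -1.0834

-1.0834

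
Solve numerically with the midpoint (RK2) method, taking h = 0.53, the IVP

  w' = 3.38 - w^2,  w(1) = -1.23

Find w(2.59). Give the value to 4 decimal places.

1.5015

Midpoint: k1 = f(t_n, w_n); k2 = f(t_n + h/2, w_n + (h/2)·k1); w_{n+1} = w_n + h·k2.
t=1.000000, w=-1.230000:
  k1 = f(1.000000, -1.230000) = 1.867100
  k2 = f(1.265000, -0.735218) = 2.839454
  w ← -1.230000 + 0.53·2.839454 = 0.274910
t=1.530000, w=0.274910:
  k1 = f(1.530000, 0.274910) = 3.304424
  k2 = f(1.795000, 1.150583) = 2.056159
  w ← 0.274910 + 0.53·2.056159 = 1.364675
t=2.060000, w=1.364675:
  k1 = f(2.060000, 1.364675) = 1.517663
  k2 = f(2.325000, 1.766855) = 0.258222
  w ← 1.364675 + 0.53·0.258222 = 1.501532
w(2.59) ≈ 1.5015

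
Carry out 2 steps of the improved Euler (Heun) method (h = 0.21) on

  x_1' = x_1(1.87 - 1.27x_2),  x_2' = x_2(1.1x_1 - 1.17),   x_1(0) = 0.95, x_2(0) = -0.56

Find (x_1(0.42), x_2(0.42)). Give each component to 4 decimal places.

2.7407, -0.7199

Heun on (x_1,x_2): k1 = f(x_n, state_n); k2 = f(x_n + h, state_n + h·k1); state_{n+1} = state_n + (h/2)·(k1 + k2).
0.000000: (0.950000, -0.560000)
  k1 = (2.452140, 0.070000)
  predictor → (1.464949, -0.545300)
  k2 = (3.753978, -0.240720)
  → (1.601642, -0.577926)
0.210000: (1.601642, -0.577926)
  k1 = (4.170622, -0.342020)
  predictor → (2.477473, -0.649750)
  k2 = (6.677241, -1.010504)
  → (2.740668, -0.719941)
(x_1(0.42), x_2(0.42)) ≈ (2.7407, -0.7199)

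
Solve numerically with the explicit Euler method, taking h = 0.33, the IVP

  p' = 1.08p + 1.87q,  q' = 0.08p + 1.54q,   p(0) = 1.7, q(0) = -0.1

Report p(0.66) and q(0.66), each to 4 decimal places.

2.9786, -0.1005

Euler on (p,q): p_{n+1} = p_n + h·p', q_{n+1} = q_n + h·q'.
0.000000: (1.700000, -0.100000); f=(1.649000, -0.018000) → (2.244170, -0.105940)
0.330000: (2.244170, -0.105940); f=(2.225596, 0.016386) → (2.978617, -0.100533)
(p(0.66), q(0.66)) ≈ (2.9786, -0.1005)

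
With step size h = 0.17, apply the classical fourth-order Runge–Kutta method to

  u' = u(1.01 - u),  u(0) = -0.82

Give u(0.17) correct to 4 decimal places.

-1.1482

RK4: k1 = f(x_n, u_n); k2 = f(x_n + h/2, u_n + (h/2)·k1); k3 = f(x_n + h/2, u_n + (h/2)·k2); k4 = f(x_n + h, u_n + h·k3); u_{n+1} = u_n + (h/6)·(k1 + 2k2 + 2k3 + k4).
x=0.000000, u=-0.820000:
  k1 = f(0.000000, -0.820000) = -1.500600
  k2 = f(0.085000, -0.947551) = -1.854879
  k3 = f(0.085000, -0.977665) = -1.943270
  k4 = f(0.170000, -1.150356) = -2.485178
  u ← -0.820000 + (0.17/6)·(k1 + 2k2 + 2k3 + k4) = -1.148159
u(0.17) ≈ -1.1482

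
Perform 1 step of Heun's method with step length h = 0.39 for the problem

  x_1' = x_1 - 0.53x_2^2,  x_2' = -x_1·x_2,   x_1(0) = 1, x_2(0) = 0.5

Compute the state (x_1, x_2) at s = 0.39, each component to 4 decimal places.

Heun on (x_1,x_2): k1 = f(s_n, state_n); k2 = f(s_n + h, state_n + h·k1); state_{n+1} = state_n + (h/2)·(k1 + k2).
0.000000: (1.000000, 0.500000)
  k1 = (0.867500, -0.500000)
  predictor → (1.338325, 0.305000)
  k2 = (1.289022, -0.408189)
  → (1.420522, 0.322903)
(x_1(0.39), x_2(0.39)) ≈ (1.4205, 0.3229)

1.4205, 0.3229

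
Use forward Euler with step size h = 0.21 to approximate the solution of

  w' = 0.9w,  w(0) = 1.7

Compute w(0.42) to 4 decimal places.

Euler: w_{n+1} = w_n + h·f(x_n, w_n).
x=0.000000, w=1.700000: f=1.530000 → w ← 1.700000 + 0.21·1.530000 = 2.021300
x=0.210000, w=2.021300: f=1.819170 → w ← 2.021300 + 0.21·1.819170 = 2.403326
w(0.42) ≈ 2.4033

2.4033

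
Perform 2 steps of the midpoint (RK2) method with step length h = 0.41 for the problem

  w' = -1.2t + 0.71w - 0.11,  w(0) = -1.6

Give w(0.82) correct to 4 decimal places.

-3.4320

Midpoint: k1 = f(t_n, w_n); k2 = f(t_n + h/2, w_n + (h/2)·k1); w_{n+1} = w_n + h·k2.
t=0.000000, w=-1.600000:
  k1 = f(0.000000, -1.600000) = -1.246000
  k2 = f(0.205000, -1.855430) = -1.673355
  w ← -1.600000 + 0.41·(-1.673355) = -2.286076
t=0.410000, w=-2.286076:
  k1 = f(0.410000, -2.286076) = -2.225114
  k2 = f(0.615000, -2.742224) = -2.794979
  w ← -2.286076 + 0.41·(-2.794979) = -3.432017
w(0.82) ≈ -3.4320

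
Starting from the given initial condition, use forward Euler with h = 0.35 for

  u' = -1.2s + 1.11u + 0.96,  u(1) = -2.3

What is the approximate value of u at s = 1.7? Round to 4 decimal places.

-4.7819

Euler: u_{n+1} = u_n + h·f(s_n, u_n).
s=1.000000, u=-2.300000: f=-2.793000 → u ← -2.300000 + 0.35·(-2.793000) = -3.277550
s=1.350000, u=-3.277550: f=-4.298081 → u ← -3.277550 + 0.35·(-4.298081) = -4.781878
u(1.7) ≈ -4.7819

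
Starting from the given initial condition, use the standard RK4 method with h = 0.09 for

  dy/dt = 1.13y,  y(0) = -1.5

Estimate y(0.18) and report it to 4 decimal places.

-1.8383

RK4: k1 = f(t_n, y_n); k2 = f(t_n + h/2, y_n + (h/2)·k1); k3 = f(t_n + h/2, y_n + (h/2)·k2); k4 = f(t_n + h, y_n + h·k3); y_{n+1} = y_n + (h/6)·(k1 + 2k2 + 2k3 + k4).
t=0.000000, y=-1.500000:
  k1 = f(0.000000, -1.500000) = -1.695000
  k2 = f(0.045000, -1.576275) = -1.781191
  k3 = f(0.045000, -1.580154) = -1.785574
  k4 = f(0.090000, -1.660702) = -1.876593
  y ← -1.500000 + (0.09/6)·(k1 + 2k2 + 2k3 + k4) = -1.660577
t=0.090000, y=-1.660577:
  k1 = f(0.090000, -1.660577) = -1.876452
  k2 = f(0.135000, -1.745017) = -1.971869
  k3 = f(0.135000, -1.749311) = -1.976721
  k4 = f(0.180000, -1.838482) = -2.077484
  y ← -1.660577 + (0.09/6)·(k1 + 2k2 + 2k3 + k4) = -1.838344
y(0.18) ≈ -1.8383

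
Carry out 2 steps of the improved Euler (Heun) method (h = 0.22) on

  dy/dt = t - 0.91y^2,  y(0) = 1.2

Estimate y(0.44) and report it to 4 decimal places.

0.8983

Heun: k1 = f(t_n, y_n); k2 = f(t_n + h, y_n + h·k1); y_{n+1} = y_n + (h/2)·(k1 + k2).
t=0.000000, y=1.200000:
  k1 = f(0.000000, 1.200000) = -1.310400
  k2 = f(0.220000, 0.911712) = -0.536409
  y ← 1.200000 + (0.22/2)·(-1.310400 + (-0.536409)) = 0.996851
t=0.220000, y=0.996851:
  k1 = f(0.220000, 0.996851) = -0.684278
  k2 = f(0.440000, 0.846310) = -0.211779
  y ← 0.996851 + (0.22/2)·(-0.684278 + (-0.211779)) = 0.898285
y(0.44) ≈ 0.8983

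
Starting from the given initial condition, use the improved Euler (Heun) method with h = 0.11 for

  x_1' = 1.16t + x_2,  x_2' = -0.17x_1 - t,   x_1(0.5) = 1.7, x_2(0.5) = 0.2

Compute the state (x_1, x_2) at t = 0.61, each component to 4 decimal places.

1.7880, 0.1064

Heun on (x_1,x_2): k1 = f(t_n, state_n); k2 = f(t_n + h, state_n + h·k1); state_{n+1} = state_n + (h/2)·(k1 + k2).
0.500000: (1.700000, 0.200000)
  k1 = (0.780000, -0.789000)
  predictor → (1.785800, 0.113210)
  k2 = (0.820810, -0.913586)
  → (1.788045, 0.106358)
(x_1(0.61), x_2(0.61)) ≈ (1.7880, 0.1064)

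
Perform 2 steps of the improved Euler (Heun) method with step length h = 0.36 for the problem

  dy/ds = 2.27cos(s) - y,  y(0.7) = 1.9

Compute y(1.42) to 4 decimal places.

Heun: k1 = f(s_n, y_n); k2 = f(s_n + h, y_n + h·k1); y_{n+1} = y_n + (h/2)·(k1 + k2).
s=0.700000, y=1.900000:
  k1 = f(0.700000, 1.900000) = -0.163808
  k2 = f(1.060000, 1.841029) = -0.731289
  y ← 1.900000 + (0.36/2)·(-0.163808 + (-0.731289)) = 1.738882
s=1.060000, y=1.738882:
  k1 = f(1.060000, 1.738882) = -0.629143
  k2 = f(1.420000, 1.512391) = -1.171379
  y ← 1.738882 + (0.36/2)·(-0.629143 + (-1.171379)) = 1.414788
y(1.42) ≈ 1.4148

1.4148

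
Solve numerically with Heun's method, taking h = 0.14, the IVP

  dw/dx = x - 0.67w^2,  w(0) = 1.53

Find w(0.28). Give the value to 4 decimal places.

Heun: k1 = f(x_n, w_n); k2 = f(x_n + h, w_n + h·k1); w_{n+1} = w_n + (h/2)·(k1 + k2).
x=0.000000, w=1.530000:
  k1 = f(0.000000, 1.530000) = -1.568403
  k2 = f(0.140000, 1.310424) = -1.010531
  w ← 1.530000 + (0.14/2)·(-1.568403 + (-1.010531)) = 1.349475
x=0.140000, w=1.349475:
  k1 = f(0.140000, 1.349475) = -1.080125
  k2 = f(0.280000, 1.198257) = -0.682000
  w ← 1.349475 + (0.14/2)·(-1.080125 + (-0.682000)) = 1.226126
w(0.28) ≈ 1.2261

1.2261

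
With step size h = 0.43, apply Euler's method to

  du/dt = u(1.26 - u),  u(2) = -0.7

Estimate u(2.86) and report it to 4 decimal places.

-2.7044

Euler: u_{n+1} = u_n + h·f(t_n, u_n).
t=2.000000, u=-0.700000: f=-1.372000 → u ← -0.700000 + 0.43·(-1.372000) = -1.289960
t=2.430000, u=-1.289960: f=-3.289346 → u ← -1.289960 + 0.43·(-3.289346) = -2.704379
u(2.86) ≈ -2.7044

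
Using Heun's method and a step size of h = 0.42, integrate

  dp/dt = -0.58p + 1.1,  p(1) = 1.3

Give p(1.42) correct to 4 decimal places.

Heun: k1 = f(t_n, p_n); k2 = f(t_n + h, p_n + h·k1); p_{n+1} = p_n + (h/2)·(k1 + k2).
t=1.000000, p=1.300000:
  k1 = f(1.000000, 1.300000) = 0.346000
  k2 = f(1.420000, 1.445320) = 0.261714
  p ← 1.300000 + (0.42/2)·(0.346000 + 0.261714) = 1.427620
p(1.42) ≈ 1.4276

1.4276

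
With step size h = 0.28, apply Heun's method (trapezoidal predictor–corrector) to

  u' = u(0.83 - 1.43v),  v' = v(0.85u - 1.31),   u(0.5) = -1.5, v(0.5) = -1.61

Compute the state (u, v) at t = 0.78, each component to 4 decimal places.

-2.7356, -0.7968

Heun on (u,v): k1 = f(t_n, state_n); k2 = f(t_n + h, state_n + h·k1); state_{n+1} = state_n + (h/2)·(k1 + k2).
0.500000: (-1.500000, -1.610000)
  k1 = (-4.698450, 4.161850)
  predictor → (-2.815566, -0.444682)
  k2 = (-4.127325, 1.646760)
  → (-2.735608, -0.796795)
(u(0.78), v(0.78)) ≈ (-2.7356, -0.7968)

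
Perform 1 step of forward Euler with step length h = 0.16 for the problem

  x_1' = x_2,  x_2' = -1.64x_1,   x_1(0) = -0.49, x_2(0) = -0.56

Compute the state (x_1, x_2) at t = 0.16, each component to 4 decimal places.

-0.5796, -0.4314

Euler on (x_1,x_2): x_1_{n+1} = x_1_n + h·x_1', x_2_{n+1} = x_2_n + h·x_2'.
0.000000: (-0.490000, -0.560000); f=(-0.560000, 0.803600) → (-0.579600, -0.431424)
(x_1(0.16), x_2(0.16)) ≈ (-0.5796, -0.4314)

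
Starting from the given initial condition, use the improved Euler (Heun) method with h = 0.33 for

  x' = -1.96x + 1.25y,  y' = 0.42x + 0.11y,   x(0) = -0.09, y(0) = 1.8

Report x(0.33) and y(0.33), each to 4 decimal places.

0.4627, 1.9093

Heun on (x,y): k1 = f(t_n, state_n); k2 = f(t_n + h, state_n + h·k1); state_{n+1} = state_n + (h/2)·(k1 + k2).
0.000000: (-0.090000, 1.800000)
  k1 = (2.426400, 0.160200)
  predictor → (0.710712, 1.852866)
  k2 = (0.923087, 0.502314)
  → (0.462665, 1.909315)
(x(0.33), y(0.33)) ≈ (0.4627, 1.9093)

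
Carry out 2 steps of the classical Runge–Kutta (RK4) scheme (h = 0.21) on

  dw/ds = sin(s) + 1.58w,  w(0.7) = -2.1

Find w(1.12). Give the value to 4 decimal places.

-3.6189

RK4: k1 = f(s_n, w_n); k2 = f(s_n + h/2, w_n + (h/2)·k1); k3 = f(s_n + h/2, w_n + (h/2)·k2); k4 = f(s_n + h, w_n + h·k3); w_{n+1} = w_n + (h/6)·(k1 + 2k2 + 2k3 + k4).
s=0.700000, w=-2.100000:
  k1 = f(0.700000, -2.100000) = -2.673782
  k2 = f(0.805000, -2.380747) = -3.040750
  k3 = f(0.805000, -2.419279) = -3.101630
  k4 = f(0.910000, -2.751342) = -3.557617
  w ← -2.100000 + (0.21/6)·(k1 + 2k2 + 2k3 + k4) = -2.748066
s=0.910000, w=-2.748066:
  k1 = f(0.910000, -2.748066) = -3.552440
  k2 = f(1.015000, -3.121072) = -4.081813
  k3 = f(1.015000, -3.176656) = -4.169636
  k4 = f(1.120000, -3.623689) = -4.825328
  w ← -2.748066 + (0.21/6)·(k1 + 2k2 + 2k3 + k4) = -3.618889
w(1.12) ≈ -3.6189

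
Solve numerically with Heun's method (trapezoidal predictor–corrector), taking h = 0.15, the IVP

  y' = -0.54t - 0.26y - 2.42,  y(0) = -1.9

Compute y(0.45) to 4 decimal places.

Heun: k1 = f(t_n, y_n); k2 = f(t_n + h, y_n + h·k1); y_{n+1} = y_n + (h/2)·(k1 + k2).
t=0.000000, y=-1.900000:
  k1 = f(0.000000, -1.900000) = -1.926000
  k2 = f(0.150000, -2.188900) = -1.931886
  y ← -1.900000 + (0.15/2)·(-1.926000 + (-1.931886)) = -2.189341
t=0.150000, y=-2.189341:
  k1 = f(0.150000, -2.189341) = -1.931771
  k2 = f(0.300000, -2.479107) = -1.937432
  y ← -2.189341 + (0.15/2)·(-1.931771 + (-1.937432)) = -2.479532
t=0.300000, y=-2.479532:
  k1 = f(0.300000, -2.479532) = -1.937322
  k2 = f(0.450000, -2.770130) = -1.942766
  y ← -2.479532 + (0.15/2)·(-1.937322 + (-1.942766)) = -2.770538
y(0.45) ≈ -2.7705

-2.7705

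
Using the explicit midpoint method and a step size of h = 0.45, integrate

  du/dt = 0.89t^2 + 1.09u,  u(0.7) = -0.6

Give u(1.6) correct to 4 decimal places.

Midpoint: k1 = f(t_n, u_n); k2 = f(t_n + h/2, u_n + (h/2)·k1); u_{n+1} = u_n + h·k2.
t=0.700000, u=-0.600000:
  k1 = f(0.700000, -0.600000) = -0.217900
  k2 = f(0.925000, -0.649027) = 0.054066
  u ← -0.600000 + 0.45·0.054066 = -0.575670
t=1.150000, u=-0.575670:
  k1 = f(1.150000, -0.575670) = 0.549545
  k2 = f(1.375000, -0.452023) = 1.189952
  u ← -0.575670 + 0.45·1.189952 = -0.040192
u(1.6) ≈ -0.0402

-0.0402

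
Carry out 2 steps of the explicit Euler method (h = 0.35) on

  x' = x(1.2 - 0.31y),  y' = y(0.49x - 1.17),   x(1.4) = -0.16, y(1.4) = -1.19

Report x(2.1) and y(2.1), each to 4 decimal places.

-0.3700, -0.3672

Euler on (x,y): x_{n+1} = x_n + h·x', y_{n+1} = y_n + h·y'.
1.400000: (-0.160000, -1.190000); f=(-0.251024, 1.485596) → (-0.247858, -0.670041)
1.750000: (-0.247858, -0.670041); f=(-0.348913, 0.865325) → (-0.369978, -0.367178)
(x(2.1), y(2.1)) ≈ (-0.3700, -0.3672)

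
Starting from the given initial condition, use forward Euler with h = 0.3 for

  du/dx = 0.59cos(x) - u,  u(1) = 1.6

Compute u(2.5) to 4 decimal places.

0.1614

Euler: u_{n+1} = u_n + h·f(x_n, u_n).
x=1.000000, u=1.600000: f=-1.281222 → u ← 1.600000 + 0.3·(-1.281222) = 1.215634
x=1.300000, u=1.215634: f=-1.057809 → u ← 1.215634 + 0.3·(-1.057809) = 0.898291
x=1.600000, u=0.898291: f=-0.915518 → u ← 0.898291 + 0.3·(-0.915518) = 0.623635
x=1.900000, u=0.623635: f=-0.814376 → u ← 0.623635 + 0.3·(-0.814376) = 0.379322
x=2.200000, u=0.379322: f=-0.726538 → u ← 0.379322 + 0.3·(-0.726538) = 0.161361
u(2.5) ≈ 0.1614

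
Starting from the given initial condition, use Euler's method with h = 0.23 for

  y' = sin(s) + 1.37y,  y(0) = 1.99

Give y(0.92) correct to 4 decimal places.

Euler: y_{n+1} = y_n + h·f(s_n, y_n).
s=0.000000, y=1.990000: f=2.726300 → y ← 1.990000 + 0.23·2.726300 = 2.617049
s=0.230000, y=2.617049: f=3.813335 → y ← 2.617049 + 0.23·3.813335 = 3.494116
s=0.460000, y=3.494116: f=5.230887 → y ← 3.494116 + 0.23·5.230887 = 4.697220
s=0.690000, y=4.697220: f=7.071729 → y ← 4.697220 + 0.23·7.071729 = 6.323718
y(0.92) ≈ 6.3237

6.3237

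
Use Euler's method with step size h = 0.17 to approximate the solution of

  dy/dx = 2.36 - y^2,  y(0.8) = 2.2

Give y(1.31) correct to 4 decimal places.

1.5848

Euler: y_{n+1} = y_n + h·f(x_n, y_n).
x=0.800000, y=2.200000: f=-2.480000 → y ← 2.200000 + 0.17·(-2.480000) = 1.778400
x=0.970000, y=1.778400: f=-0.802707 → y ← 1.778400 + 0.17·(-0.802707) = 1.641940
x=1.140000, y=1.641940: f=-0.335967 → y ← 1.641940 + 0.17·(-0.335967) = 1.584826
y(1.31) ≈ 1.5848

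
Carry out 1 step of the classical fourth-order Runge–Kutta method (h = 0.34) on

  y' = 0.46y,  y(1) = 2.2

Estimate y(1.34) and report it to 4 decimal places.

RK4: k1 = f(x_n, y_n); k2 = f(x_n + h/2, y_n + (h/2)·k1); k3 = f(x_n + h/2, y_n + (h/2)·k2); k4 = f(x_n + h, y_n + h·k3); y_{n+1} = y_n + (h/6)·(k1 + 2k2 + 2k3 + k4).
x=1.000000, y=2.200000:
  k1 = f(1.000000, 2.200000) = 1.012000
  k2 = f(1.170000, 2.372040) = 1.091138
  k3 = f(1.170000, 2.385494) = 1.097327
  k4 = f(1.340000, 2.573091) = 1.183622
  y ← 2.200000 + (0.34/6)·(k1 + 2k2 + 2k3 + k4) = 2.572445
y(1.34) ≈ 2.5724

2.5724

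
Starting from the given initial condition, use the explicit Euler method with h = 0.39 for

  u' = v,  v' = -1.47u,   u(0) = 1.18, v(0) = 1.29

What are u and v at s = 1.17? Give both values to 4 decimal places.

Euler on (u,v): u_{n+1} = u_n + h·u', v_{n+1} = v_n + h·v'.
0.000000: (1.180000, 1.290000); f=(1.290000, -1.734600) → (1.683100, 0.613506)
0.390000: (1.683100, 0.613506); f=(0.613506, -2.474157) → (1.922367, -0.351415)
0.780000: (1.922367, -0.351415); f=(-0.351415, -2.825880) → (1.785315, -1.453508)
(u(1.17), v(1.17)) ≈ (1.7853, -1.4535)

1.7853, -1.4535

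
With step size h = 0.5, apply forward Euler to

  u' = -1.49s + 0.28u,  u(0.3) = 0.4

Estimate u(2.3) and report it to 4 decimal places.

Euler: u_{n+1} = u_n + h·f(s_n, u_n).
s=0.300000, u=0.400000: f=-0.335000 → u ← 0.400000 + 0.5·(-0.335000) = 0.232500
s=0.800000, u=0.232500: f=-1.126900 → u ← 0.232500 + 0.5·(-1.126900) = -0.330950
s=1.300000, u=-0.330950: f=-2.029666 → u ← -0.330950 + 0.5·(-2.029666) = -1.345783
s=1.800000, u=-1.345783: f=-3.058819 → u ← -1.345783 + 0.5·(-3.058819) = -2.875193
u(2.3) ≈ -2.8752

-2.8752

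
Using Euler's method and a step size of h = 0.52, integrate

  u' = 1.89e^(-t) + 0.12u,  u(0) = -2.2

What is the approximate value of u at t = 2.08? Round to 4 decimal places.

-0.3891

Euler: u_{n+1} = u_n + h·f(t_n, u_n).
t=0.000000, u=-2.200000: f=1.626000 → u ← -2.200000 + 0.52·1.626000 = -1.354480
t=0.520000, u=-1.354480: f=0.961106 → u ← -1.354480 + 0.52·0.961106 = -0.854705
t=1.040000, u=-0.854705: f=0.565465 → u ← -0.854705 + 0.52·0.565465 = -0.560663
t=1.560000, u=-0.560663: f=0.329878 → u ← -0.560663 + 0.52·0.329878 = -0.389127
u(2.08) ≈ -0.3891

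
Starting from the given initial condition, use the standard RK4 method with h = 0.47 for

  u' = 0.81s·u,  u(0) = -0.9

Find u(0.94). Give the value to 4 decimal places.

-1.2872

RK4: k1 = f(s_n, u_n); k2 = f(s_n + h/2, u_n + (h/2)·k1); k3 = f(s_n + h/2, u_n + (h/2)·k2); k4 = f(s_n + h, u_n + h·k3); u_{n+1} = u_n + (h/6)·(k1 + 2k2 + 2k3 + k4).
s=0.000000, u=-0.900000:
  k1 = f(0.000000, -0.900000) = 0.000000
  k2 = f(0.235000, -0.900000) = -0.171315
  k3 = f(0.235000, -0.940259) = -0.178978
  k4 = f(0.470000, -0.984120) = -0.374654
  u ← -0.900000 + (0.47/6)·(k1 + 2k2 + 2k3 + k4) = -0.984227
s=0.470000, u=-0.984227:
  k1 = f(0.470000, -0.984227) = -0.374695
  k2 = f(0.705000, -1.072281) = -0.612326
  k3 = f(0.705000, -1.128124) = -0.644215
  k4 = f(0.940000, -1.287008) = -0.979928
  u ← -0.984227 + (0.47/6)·(k1 + 2k2 + 2k3 + k4) = -1.287197
u(0.94) ≈ -1.2872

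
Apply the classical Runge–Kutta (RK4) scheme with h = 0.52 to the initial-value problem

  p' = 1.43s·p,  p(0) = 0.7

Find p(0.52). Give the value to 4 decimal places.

0.8493

RK4: k1 = f(s_n, p_n); k2 = f(s_n + h/2, p_n + (h/2)·k1); k3 = f(s_n + h/2, p_n + (h/2)·k2); k4 = f(s_n + h, p_n + h·k3); p_{n+1} = p_n + (h/6)·(k1 + 2k2 + 2k3 + k4).
s=0.000000, p=0.700000:
  k1 = f(0.000000, 0.700000) = 0.000000
  k2 = f(0.260000, 0.700000) = 0.260260
  k3 = f(0.260000, 0.767668) = 0.285419
  k4 = f(0.520000, 0.848418) = 0.630883
  p ← 0.700000 + (0.52/6)·(k1 + 2k2 + 2k3 + k4) = 0.849261
p(0.52) ≈ 0.8493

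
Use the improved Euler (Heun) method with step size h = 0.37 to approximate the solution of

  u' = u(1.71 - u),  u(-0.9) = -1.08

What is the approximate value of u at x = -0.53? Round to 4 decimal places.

-3.2230

Heun: k1 = f(x_n, u_n); k2 = f(x_n + h, u_n + h·k1); u_{n+1} = u_n + (h/2)·(k1 + k2).
x=-0.900000, u=-1.080000:
  k1 = f(-0.900000, -1.080000) = -3.013200
  k2 = f(-0.530000, -2.194884) = -8.570767
  u ← -1.080000 + (0.37/2)·(-3.013200 + (-8.570767)) = -3.223034
u(-0.53) ≈ -3.2230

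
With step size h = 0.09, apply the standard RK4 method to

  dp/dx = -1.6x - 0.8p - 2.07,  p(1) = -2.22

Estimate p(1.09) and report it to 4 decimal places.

RK4: k1 = f(x_n, p_n); k2 = f(x_n + h/2, p_n + (h/2)·k1); k3 = f(x_n + h/2, p_n + (h/2)·k2); k4 = f(x_n + h, p_n + h·k3); p_{n+1} = p_n + (h/6)·(k1 + 2k2 + 2k3 + k4).
x=1.000000, p=-2.220000:
  k1 = f(1.000000, -2.220000) = -1.894000
  k2 = f(1.045000, -2.305230) = -1.897816
  k3 = f(1.045000, -2.305402) = -1.897679
  k4 = f(1.090000, -2.390791) = -1.901367
  p ← -2.220000 + (0.09/6)·(k1 + 2k2 + 2k3 + k4) = -2.390795
p(1.09) ≈ -2.3908

-2.3908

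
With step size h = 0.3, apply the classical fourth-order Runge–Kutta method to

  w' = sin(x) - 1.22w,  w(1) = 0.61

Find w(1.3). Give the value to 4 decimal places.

RK4: k1 = f(x_n, w_n); k2 = f(x_n + h/2, w_n + (h/2)·k1); k3 = f(x_n + h/2, w_n + (h/2)·k2); k4 = f(x_n + h, w_n + h·k3); w_{n+1} = w_n + (h/6)·(k1 + 2k2 + 2k3 + k4).
x=1.000000, w=0.610000:
  k1 = f(1.000000, 0.610000) = 0.097271
  k2 = f(1.150000, 0.624591) = 0.150763
  k3 = f(1.150000, 0.632615) = 0.140974
  k4 = f(1.300000, 0.652292) = 0.167762
  w ← 0.610000 + (0.3/6)·(k1 + 2k2 + 2k3 + k4) = 0.652425
w(1.3) ≈ 0.6524

0.6524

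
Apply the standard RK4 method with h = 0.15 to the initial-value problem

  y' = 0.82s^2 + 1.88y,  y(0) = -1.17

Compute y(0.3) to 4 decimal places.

-2.0479

RK4: k1 = f(s_n, y_n); k2 = f(s_n + h/2, y_n + (h/2)·k1); k3 = f(s_n + h/2, y_n + (h/2)·k2); k4 = f(s_n + h, y_n + h·k3); y_{n+1} = y_n + (h/6)·(k1 + 2k2 + 2k3 + k4).
s=0.000000, y=-1.170000:
  k1 = f(0.000000, -1.170000) = -2.199600
  k2 = f(0.075000, -1.334970) = -2.505131
  k3 = f(0.075000, -1.357885) = -2.548211
  k4 = f(0.150000, -1.552232) = -2.899745
  y ← -1.170000 + (0.15/6)·(k1 + 2k2 + 2k3 + k4) = -1.550151
s=0.150000, y=-1.550151:
  k1 = f(0.150000, -1.550151) = -2.895833
  k2 = f(0.225000, -1.767338) = -3.281083
  k3 = f(0.225000, -1.796232) = -3.335404
  k4 = f(0.300000, -2.050461) = -3.781067
  y ← -1.550151 + (0.15/6)·(k1 + 2k2 + 2k3 + k4) = -2.047898
y(0.3) ≈ -2.0479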